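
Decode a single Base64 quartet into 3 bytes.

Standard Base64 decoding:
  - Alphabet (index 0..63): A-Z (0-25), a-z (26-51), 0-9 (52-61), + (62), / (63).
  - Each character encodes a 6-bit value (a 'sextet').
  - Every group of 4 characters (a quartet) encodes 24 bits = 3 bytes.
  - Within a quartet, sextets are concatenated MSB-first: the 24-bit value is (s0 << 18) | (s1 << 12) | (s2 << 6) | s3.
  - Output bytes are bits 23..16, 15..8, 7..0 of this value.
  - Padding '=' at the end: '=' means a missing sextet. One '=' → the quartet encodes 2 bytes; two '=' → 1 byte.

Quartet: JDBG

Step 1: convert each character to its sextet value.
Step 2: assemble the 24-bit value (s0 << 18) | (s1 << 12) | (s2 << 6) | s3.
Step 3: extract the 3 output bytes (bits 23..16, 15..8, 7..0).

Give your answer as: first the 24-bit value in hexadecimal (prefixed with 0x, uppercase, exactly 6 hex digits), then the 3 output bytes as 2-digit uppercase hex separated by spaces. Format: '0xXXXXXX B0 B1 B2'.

Sextets: J=9, D=3, B=1, G=6
24-bit: (9<<18) | (3<<12) | (1<<6) | 6
      = 0x240000 | 0x003000 | 0x000040 | 0x000006
      = 0x243046
Bytes: (v>>16)&0xFF=24, (v>>8)&0xFF=30, v&0xFF=46

Answer: 0x243046 24 30 46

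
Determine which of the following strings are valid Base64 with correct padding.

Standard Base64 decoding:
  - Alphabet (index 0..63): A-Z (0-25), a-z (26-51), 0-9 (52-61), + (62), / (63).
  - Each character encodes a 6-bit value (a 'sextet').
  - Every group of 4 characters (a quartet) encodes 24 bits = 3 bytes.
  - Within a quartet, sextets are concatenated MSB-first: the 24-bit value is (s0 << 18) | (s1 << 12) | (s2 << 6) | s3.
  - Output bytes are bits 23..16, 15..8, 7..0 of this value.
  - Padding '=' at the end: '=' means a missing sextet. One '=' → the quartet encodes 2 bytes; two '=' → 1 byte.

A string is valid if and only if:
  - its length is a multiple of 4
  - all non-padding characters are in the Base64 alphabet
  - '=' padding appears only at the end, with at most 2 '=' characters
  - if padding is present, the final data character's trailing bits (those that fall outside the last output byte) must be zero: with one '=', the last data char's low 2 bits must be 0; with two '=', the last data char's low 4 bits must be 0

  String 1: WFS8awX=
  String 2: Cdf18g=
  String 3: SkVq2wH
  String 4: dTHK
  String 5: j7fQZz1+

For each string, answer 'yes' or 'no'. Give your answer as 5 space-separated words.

Answer: no no no yes yes

Derivation:
String 1: 'WFS8awX=' → invalid (bad trailing bits)
String 2: 'Cdf18g=' → invalid (len=7 not mult of 4)
String 3: 'SkVq2wH' → invalid (len=7 not mult of 4)
String 4: 'dTHK' → valid
String 5: 'j7fQZz1+' → valid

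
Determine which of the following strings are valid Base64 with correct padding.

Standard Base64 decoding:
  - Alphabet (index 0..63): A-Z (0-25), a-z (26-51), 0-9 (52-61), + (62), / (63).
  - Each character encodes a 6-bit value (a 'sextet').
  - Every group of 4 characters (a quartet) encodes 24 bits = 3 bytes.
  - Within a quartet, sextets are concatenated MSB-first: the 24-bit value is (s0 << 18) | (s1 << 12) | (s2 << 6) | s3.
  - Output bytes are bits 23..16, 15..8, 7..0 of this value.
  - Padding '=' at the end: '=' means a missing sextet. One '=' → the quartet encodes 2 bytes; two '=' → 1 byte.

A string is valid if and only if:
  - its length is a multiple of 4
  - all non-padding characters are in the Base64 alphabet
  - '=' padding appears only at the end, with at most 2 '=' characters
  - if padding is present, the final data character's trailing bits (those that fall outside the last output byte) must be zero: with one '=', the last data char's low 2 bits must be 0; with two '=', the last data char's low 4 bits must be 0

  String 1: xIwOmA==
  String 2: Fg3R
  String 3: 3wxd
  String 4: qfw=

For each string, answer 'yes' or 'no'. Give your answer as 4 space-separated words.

Answer: yes yes yes yes

Derivation:
String 1: 'xIwOmA==' → valid
String 2: 'Fg3R' → valid
String 3: '3wxd' → valid
String 4: 'qfw=' → valid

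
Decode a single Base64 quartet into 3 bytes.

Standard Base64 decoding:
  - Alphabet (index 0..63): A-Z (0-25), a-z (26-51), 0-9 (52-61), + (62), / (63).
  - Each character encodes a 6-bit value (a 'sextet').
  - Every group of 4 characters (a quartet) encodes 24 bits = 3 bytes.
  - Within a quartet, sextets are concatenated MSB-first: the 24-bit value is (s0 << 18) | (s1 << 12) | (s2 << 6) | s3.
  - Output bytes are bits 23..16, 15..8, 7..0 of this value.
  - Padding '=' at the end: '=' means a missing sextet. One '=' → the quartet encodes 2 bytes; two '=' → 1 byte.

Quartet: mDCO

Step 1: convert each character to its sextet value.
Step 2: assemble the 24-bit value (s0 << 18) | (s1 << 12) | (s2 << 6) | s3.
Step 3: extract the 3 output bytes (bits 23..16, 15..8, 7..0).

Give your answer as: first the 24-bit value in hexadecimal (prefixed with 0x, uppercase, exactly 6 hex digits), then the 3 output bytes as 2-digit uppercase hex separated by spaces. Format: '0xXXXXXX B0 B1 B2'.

Answer: 0x98308E 98 30 8E

Derivation:
Sextets: m=38, D=3, C=2, O=14
24-bit: (38<<18) | (3<<12) | (2<<6) | 14
      = 0x980000 | 0x003000 | 0x000080 | 0x00000E
      = 0x98308E
Bytes: (v>>16)&0xFF=98, (v>>8)&0xFF=30, v&0xFF=8E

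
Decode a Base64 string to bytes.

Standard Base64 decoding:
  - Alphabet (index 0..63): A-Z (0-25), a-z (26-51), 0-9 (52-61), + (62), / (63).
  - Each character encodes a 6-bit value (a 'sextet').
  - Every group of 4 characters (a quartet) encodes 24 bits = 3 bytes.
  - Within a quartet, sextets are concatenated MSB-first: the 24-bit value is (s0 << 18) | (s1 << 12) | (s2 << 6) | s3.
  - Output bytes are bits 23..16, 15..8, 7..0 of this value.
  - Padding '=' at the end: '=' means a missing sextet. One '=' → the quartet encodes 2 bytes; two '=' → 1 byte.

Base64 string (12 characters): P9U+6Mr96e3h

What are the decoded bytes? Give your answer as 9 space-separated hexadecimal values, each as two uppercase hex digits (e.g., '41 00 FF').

After char 0 ('P'=15): chars_in_quartet=1 acc=0xF bytes_emitted=0
After char 1 ('9'=61): chars_in_quartet=2 acc=0x3FD bytes_emitted=0
After char 2 ('U'=20): chars_in_quartet=3 acc=0xFF54 bytes_emitted=0
After char 3 ('+'=62): chars_in_quartet=4 acc=0x3FD53E -> emit 3F D5 3E, reset; bytes_emitted=3
After char 4 ('6'=58): chars_in_quartet=1 acc=0x3A bytes_emitted=3
After char 5 ('M'=12): chars_in_quartet=2 acc=0xE8C bytes_emitted=3
After char 6 ('r'=43): chars_in_quartet=3 acc=0x3A32B bytes_emitted=3
After char 7 ('9'=61): chars_in_quartet=4 acc=0xE8CAFD -> emit E8 CA FD, reset; bytes_emitted=6
After char 8 ('6'=58): chars_in_quartet=1 acc=0x3A bytes_emitted=6
After char 9 ('e'=30): chars_in_quartet=2 acc=0xE9E bytes_emitted=6
After char 10 ('3'=55): chars_in_quartet=3 acc=0x3A7B7 bytes_emitted=6
After char 11 ('h'=33): chars_in_quartet=4 acc=0xE9EDE1 -> emit E9 ED E1, reset; bytes_emitted=9

Answer: 3F D5 3E E8 CA FD E9 ED E1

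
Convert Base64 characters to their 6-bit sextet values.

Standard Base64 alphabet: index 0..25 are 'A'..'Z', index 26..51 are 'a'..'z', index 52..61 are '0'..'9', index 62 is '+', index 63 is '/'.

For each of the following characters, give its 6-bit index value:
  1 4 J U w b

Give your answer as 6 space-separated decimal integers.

'1': 0..9 range, 52 + ord('1') − ord('0') = 53
'4': 0..9 range, 52 + ord('4') − ord('0') = 56
'J': A..Z range, ord('J') − ord('A') = 9
'U': A..Z range, ord('U') − ord('A') = 20
'w': a..z range, 26 + ord('w') − ord('a') = 48
'b': a..z range, 26 + ord('b') − ord('a') = 27

Answer: 53 56 9 20 48 27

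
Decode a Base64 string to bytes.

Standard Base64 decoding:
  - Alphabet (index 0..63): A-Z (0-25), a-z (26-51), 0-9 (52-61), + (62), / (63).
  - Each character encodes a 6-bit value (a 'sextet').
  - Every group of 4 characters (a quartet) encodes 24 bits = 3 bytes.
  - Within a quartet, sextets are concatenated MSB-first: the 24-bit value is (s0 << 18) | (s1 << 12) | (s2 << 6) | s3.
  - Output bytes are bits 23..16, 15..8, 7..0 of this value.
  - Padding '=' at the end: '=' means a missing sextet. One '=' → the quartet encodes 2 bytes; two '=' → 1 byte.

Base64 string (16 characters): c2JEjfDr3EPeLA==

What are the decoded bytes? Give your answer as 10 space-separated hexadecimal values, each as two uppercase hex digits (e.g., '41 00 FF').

After char 0 ('c'=28): chars_in_quartet=1 acc=0x1C bytes_emitted=0
After char 1 ('2'=54): chars_in_quartet=2 acc=0x736 bytes_emitted=0
After char 2 ('J'=9): chars_in_quartet=3 acc=0x1CD89 bytes_emitted=0
After char 3 ('E'=4): chars_in_quartet=4 acc=0x736244 -> emit 73 62 44, reset; bytes_emitted=3
After char 4 ('j'=35): chars_in_quartet=1 acc=0x23 bytes_emitted=3
After char 5 ('f'=31): chars_in_quartet=2 acc=0x8DF bytes_emitted=3
After char 6 ('D'=3): chars_in_quartet=3 acc=0x237C3 bytes_emitted=3
After char 7 ('r'=43): chars_in_quartet=4 acc=0x8DF0EB -> emit 8D F0 EB, reset; bytes_emitted=6
After char 8 ('3'=55): chars_in_quartet=1 acc=0x37 bytes_emitted=6
After char 9 ('E'=4): chars_in_quartet=2 acc=0xDC4 bytes_emitted=6
After char 10 ('P'=15): chars_in_quartet=3 acc=0x3710F bytes_emitted=6
After char 11 ('e'=30): chars_in_quartet=4 acc=0xDC43DE -> emit DC 43 DE, reset; bytes_emitted=9
After char 12 ('L'=11): chars_in_quartet=1 acc=0xB bytes_emitted=9
After char 13 ('A'=0): chars_in_quartet=2 acc=0x2C0 bytes_emitted=9
Padding '==': partial quartet acc=0x2C0 -> emit 2C; bytes_emitted=10

Answer: 73 62 44 8D F0 EB DC 43 DE 2C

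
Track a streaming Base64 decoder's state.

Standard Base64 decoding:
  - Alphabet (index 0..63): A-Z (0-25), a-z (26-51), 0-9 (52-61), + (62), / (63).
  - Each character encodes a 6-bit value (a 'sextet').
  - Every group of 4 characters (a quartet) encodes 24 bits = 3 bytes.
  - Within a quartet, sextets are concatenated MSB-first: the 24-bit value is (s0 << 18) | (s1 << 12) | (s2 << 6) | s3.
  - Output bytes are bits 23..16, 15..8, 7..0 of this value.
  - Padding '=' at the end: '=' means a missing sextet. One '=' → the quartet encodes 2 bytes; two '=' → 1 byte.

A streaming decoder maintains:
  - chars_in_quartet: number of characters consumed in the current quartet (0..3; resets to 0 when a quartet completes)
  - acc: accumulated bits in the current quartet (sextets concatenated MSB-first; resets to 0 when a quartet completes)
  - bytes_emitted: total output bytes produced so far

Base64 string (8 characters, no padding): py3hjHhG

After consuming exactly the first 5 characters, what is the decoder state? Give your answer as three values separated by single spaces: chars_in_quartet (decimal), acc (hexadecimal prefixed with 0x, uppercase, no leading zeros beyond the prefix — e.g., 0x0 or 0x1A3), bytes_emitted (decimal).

After char 0 ('p'=41): chars_in_quartet=1 acc=0x29 bytes_emitted=0
After char 1 ('y'=50): chars_in_quartet=2 acc=0xA72 bytes_emitted=0
After char 2 ('3'=55): chars_in_quartet=3 acc=0x29CB7 bytes_emitted=0
After char 3 ('h'=33): chars_in_quartet=4 acc=0xA72DE1 -> emit A7 2D E1, reset; bytes_emitted=3
After char 4 ('j'=35): chars_in_quartet=1 acc=0x23 bytes_emitted=3

Answer: 1 0x23 3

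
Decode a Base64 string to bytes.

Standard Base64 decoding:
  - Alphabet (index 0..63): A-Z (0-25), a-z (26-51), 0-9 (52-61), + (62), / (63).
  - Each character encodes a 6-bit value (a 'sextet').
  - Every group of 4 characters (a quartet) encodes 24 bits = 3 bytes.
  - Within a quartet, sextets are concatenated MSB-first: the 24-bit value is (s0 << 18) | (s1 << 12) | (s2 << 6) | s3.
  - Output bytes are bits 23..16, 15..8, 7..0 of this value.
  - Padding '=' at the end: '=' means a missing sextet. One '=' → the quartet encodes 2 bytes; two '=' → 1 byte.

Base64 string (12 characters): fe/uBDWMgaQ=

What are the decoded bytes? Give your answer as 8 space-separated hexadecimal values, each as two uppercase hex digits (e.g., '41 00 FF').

Answer: 7D EF EE 04 35 8C 81 A4

Derivation:
After char 0 ('f'=31): chars_in_quartet=1 acc=0x1F bytes_emitted=0
After char 1 ('e'=30): chars_in_quartet=2 acc=0x7DE bytes_emitted=0
After char 2 ('/'=63): chars_in_quartet=3 acc=0x1F7BF bytes_emitted=0
After char 3 ('u'=46): chars_in_quartet=4 acc=0x7DEFEE -> emit 7D EF EE, reset; bytes_emitted=3
After char 4 ('B'=1): chars_in_quartet=1 acc=0x1 bytes_emitted=3
After char 5 ('D'=3): chars_in_quartet=2 acc=0x43 bytes_emitted=3
After char 6 ('W'=22): chars_in_quartet=3 acc=0x10D6 bytes_emitted=3
After char 7 ('M'=12): chars_in_quartet=4 acc=0x4358C -> emit 04 35 8C, reset; bytes_emitted=6
After char 8 ('g'=32): chars_in_quartet=1 acc=0x20 bytes_emitted=6
After char 9 ('a'=26): chars_in_quartet=2 acc=0x81A bytes_emitted=6
After char 10 ('Q'=16): chars_in_quartet=3 acc=0x20690 bytes_emitted=6
Padding '=': partial quartet acc=0x20690 -> emit 81 A4; bytes_emitted=8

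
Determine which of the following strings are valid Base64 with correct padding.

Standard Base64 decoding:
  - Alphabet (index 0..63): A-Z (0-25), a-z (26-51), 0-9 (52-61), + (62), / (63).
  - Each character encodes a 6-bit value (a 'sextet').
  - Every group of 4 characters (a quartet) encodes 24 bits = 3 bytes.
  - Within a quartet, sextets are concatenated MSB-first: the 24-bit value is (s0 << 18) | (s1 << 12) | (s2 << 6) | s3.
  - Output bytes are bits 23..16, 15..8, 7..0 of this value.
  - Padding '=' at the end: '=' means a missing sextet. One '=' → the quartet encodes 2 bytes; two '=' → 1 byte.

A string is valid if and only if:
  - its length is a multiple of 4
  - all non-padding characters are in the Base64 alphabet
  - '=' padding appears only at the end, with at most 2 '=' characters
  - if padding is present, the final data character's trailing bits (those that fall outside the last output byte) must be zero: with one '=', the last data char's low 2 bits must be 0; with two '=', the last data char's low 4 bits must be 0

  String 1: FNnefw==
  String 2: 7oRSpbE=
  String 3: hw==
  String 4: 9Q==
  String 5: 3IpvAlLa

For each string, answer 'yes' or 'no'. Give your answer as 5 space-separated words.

String 1: 'FNnefw==' → valid
String 2: '7oRSpbE=' → valid
String 3: 'hw==' → valid
String 4: '9Q==' → valid
String 5: '3IpvAlLa' → valid

Answer: yes yes yes yes yes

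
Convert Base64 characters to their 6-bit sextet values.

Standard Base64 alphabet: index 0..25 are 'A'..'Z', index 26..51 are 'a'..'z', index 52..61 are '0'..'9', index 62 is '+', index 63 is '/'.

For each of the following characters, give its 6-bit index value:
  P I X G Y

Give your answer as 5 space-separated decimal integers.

'P': A..Z range, ord('P') − ord('A') = 15
'I': A..Z range, ord('I') − ord('A') = 8
'X': A..Z range, ord('X') − ord('A') = 23
'G': A..Z range, ord('G') − ord('A') = 6
'Y': A..Z range, ord('Y') − ord('A') = 24

Answer: 15 8 23 6 24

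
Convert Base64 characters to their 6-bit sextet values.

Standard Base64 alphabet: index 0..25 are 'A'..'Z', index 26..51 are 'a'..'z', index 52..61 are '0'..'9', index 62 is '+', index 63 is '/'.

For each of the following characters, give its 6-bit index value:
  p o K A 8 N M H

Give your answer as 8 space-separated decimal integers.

'p': a..z range, 26 + ord('p') − ord('a') = 41
'o': a..z range, 26 + ord('o') − ord('a') = 40
'K': A..Z range, ord('K') − ord('A') = 10
'A': A..Z range, ord('A') − ord('A') = 0
'8': 0..9 range, 52 + ord('8') − ord('0') = 60
'N': A..Z range, ord('N') − ord('A') = 13
'M': A..Z range, ord('M') − ord('A') = 12
'H': A..Z range, ord('H') − ord('A') = 7

Answer: 41 40 10 0 60 13 12 7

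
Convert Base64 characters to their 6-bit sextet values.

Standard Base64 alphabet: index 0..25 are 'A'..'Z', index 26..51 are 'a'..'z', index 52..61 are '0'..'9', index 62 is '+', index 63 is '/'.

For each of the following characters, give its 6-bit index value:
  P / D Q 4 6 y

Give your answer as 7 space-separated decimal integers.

'P': A..Z range, ord('P') − ord('A') = 15
'/': index 63
'D': A..Z range, ord('D') − ord('A') = 3
'Q': A..Z range, ord('Q') − ord('A') = 16
'4': 0..9 range, 52 + ord('4') − ord('0') = 56
'6': 0..9 range, 52 + ord('6') − ord('0') = 58
'y': a..z range, 26 + ord('y') − ord('a') = 50

Answer: 15 63 3 16 56 58 50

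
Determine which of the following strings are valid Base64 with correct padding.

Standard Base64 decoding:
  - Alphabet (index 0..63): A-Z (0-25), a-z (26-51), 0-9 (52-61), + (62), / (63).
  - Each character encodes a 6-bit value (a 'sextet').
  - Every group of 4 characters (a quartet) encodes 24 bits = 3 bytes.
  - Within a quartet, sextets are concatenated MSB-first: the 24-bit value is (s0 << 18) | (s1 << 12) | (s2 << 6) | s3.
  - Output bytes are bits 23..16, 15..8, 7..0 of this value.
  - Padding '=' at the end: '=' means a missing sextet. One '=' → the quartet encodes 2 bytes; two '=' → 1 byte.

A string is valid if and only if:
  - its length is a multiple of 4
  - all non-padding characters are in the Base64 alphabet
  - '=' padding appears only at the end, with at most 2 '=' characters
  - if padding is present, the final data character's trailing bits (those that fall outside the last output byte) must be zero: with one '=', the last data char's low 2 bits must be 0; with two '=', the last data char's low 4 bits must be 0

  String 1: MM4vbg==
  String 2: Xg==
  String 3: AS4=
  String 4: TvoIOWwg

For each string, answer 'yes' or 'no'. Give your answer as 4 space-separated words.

String 1: 'MM4vbg==' → valid
String 2: 'Xg==' → valid
String 3: 'AS4=' → valid
String 4: 'TvoIOWwg' → valid

Answer: yes yes yes yes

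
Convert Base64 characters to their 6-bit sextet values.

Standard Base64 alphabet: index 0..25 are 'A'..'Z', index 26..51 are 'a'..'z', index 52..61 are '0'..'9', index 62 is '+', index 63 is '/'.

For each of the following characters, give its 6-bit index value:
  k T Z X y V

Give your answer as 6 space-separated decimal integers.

'k': a..z range, 26 + ord('k') − ord('a') = 36
'T': A..Z range, ord('T') − ord('A') = 19
'Z': A..Z range, ord('Z') − ord('A') = 25
'X': A..Z range, ord('X') − ord('A') = 23
'y': a..z range, 26 + ord('y') − ord('a') = 50
'V': A..Z range, ord('V') − ord('A') = 21

Answer: 36 19 25 23 50 21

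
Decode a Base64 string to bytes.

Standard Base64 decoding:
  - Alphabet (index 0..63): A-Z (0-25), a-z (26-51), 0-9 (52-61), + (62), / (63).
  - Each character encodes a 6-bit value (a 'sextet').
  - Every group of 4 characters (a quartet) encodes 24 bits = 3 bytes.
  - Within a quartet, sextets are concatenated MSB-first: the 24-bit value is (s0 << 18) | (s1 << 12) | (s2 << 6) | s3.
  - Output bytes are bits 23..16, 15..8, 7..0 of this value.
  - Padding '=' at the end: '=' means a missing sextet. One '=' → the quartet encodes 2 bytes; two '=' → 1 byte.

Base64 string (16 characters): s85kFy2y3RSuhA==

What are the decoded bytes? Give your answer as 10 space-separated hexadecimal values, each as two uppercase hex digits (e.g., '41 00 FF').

After char 0 ('s'=44): chars_in_quartet=1 acc=0x2C bytes_emitted=0
After char 1 ('8'=60): chars_in_quartet=2 acc=0xB3C bytes_emitted=0
After char 2 ('5'=57): chars_in_quartet=3 acc=0x2CF39 bytes_emitted=0
After char 3 ('k'=36): chars_in_quartet=4 acc=0xB3CE64 -> emit B3 CE 64, reset; bytes_emitted=3
After char 4 ('F'=5): chars_in_quartet=1 acc=0x5 bytes_emitted=3
After char 5 ('y'=50): chars_in_quartet=2 acc=0x172 bytes_emitted=3
After char 6 ('2'=54): chars_in_quartet=3 acc=0x5CB6 bytes_emitted=3
After char 7 ('y'=50): chars_in_quartet=4 acc=0x172DB2 -> emit 17 2D B2, reset; bytes_emitted=6
After char 8 ('3'=55): chars_in_quartet=1 acc=0x37 bytes_emitted=6
After char 9 ('R'=17): chars_in_quartet=2 acc=0xDD1 bytes_emitted=6
After char 10 ('S'=18): chars_in_quartet=3 acc=0x37452 bytes_emitted=6
After char 11 ('u'=46): chars_in_quartet=4 acc=0xDD14AE -> emit DD 14 AE, reset; bytes_emitted=9
After char 12 ('h'=33): chars_in_quartet=1 acc=0x21 bytes_emitted=9
After char 13 ('A'=0): chars_in_quartet=2 acc=0x840 bytes_emitted=9
Padding '==': partial quartet acc=0x840 -> emit 84; bytes_emitted=10

Answer: B3 CE 64 17 2D B2 DD 14 AE 84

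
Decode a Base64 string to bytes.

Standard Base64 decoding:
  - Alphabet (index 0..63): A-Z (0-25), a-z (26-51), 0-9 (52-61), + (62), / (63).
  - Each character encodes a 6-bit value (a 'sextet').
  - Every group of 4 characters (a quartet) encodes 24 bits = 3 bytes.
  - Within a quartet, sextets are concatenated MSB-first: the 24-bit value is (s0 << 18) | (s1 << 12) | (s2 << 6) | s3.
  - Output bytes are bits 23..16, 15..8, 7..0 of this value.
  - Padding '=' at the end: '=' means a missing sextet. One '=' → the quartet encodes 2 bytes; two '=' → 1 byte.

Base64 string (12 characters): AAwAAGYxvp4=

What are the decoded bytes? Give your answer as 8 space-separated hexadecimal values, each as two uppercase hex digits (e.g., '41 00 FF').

Answer: 00 0C 00 00 66 31 BE 9E

Derivation:
After char 0 ('A'=0): chars_in_quartet=1 acc=0x0 bytes_emitted=0
After char 1 ('A'=0): chars_in_quartet=2 acc=0x0 bytes_emitted=0
After char 2 ('w'=48): chars_in_quartet=3 acc=0x30 bytes_emitted=0
After char 3 ('A'=0): chars_in_quartet=4 acc=0xC00 -> emit 00 0C 00, reset; bytes_emitted=3
After char 4 ('A'=0): chars_in_quartet=1 acc=0x0 bytes_emitted=3
After char 5 ('G'=6): chars_in_quartet=2 acc=0x6 bytes_emitted=3
After char 6 ('Y'=24): chars_in_quartet=3 acc=0x198 bytes_emitted=3
After char 7 ('x'=49): chars_in_quartet=4 acc=0x6631 -> emit 00 66 31, reset; bytes_emitted=6
After char 8 ('v'=47): chars_in_quartet=1 acc=0x2F bytes_emitted=6
After char 9 ('p'=41): chars_in_quartet=2 acc=0xBE9 bytes_emitted=6
After char 10 ('4'=56): chars_in_quartet=3 acc=0x2FA78 bytes_emitted=6
Padding '=': partial quartet acc=0x2FA78 -> emit BE 9E; bytes_emitted=8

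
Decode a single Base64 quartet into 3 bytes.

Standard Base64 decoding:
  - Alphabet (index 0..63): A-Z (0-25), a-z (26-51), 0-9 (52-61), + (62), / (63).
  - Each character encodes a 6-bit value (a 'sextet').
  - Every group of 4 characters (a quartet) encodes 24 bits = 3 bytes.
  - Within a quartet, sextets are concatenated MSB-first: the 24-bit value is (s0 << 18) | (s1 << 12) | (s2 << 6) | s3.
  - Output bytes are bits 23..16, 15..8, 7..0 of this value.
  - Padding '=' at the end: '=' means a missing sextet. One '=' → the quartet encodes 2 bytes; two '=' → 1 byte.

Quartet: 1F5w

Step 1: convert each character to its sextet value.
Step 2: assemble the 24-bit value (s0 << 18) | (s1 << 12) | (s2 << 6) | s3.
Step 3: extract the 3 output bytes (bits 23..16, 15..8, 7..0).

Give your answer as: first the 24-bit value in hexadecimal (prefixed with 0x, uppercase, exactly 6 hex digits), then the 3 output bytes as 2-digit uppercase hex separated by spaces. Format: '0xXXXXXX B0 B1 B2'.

Sextets: 1=53, F=5, 5=57, w=48
24-bit: (53<<18) | (5<<12) | (57<<6) | 48
      = 0xD40000 | 0x005000 | 0x000E40 | 0x000030
      = 0xD45E70
Bytes: (v>>16)&0xFF=D4, (v>>8)&0xFF=5E, v&0xFF=70

Answer: 0xD45E70 D4 5E 70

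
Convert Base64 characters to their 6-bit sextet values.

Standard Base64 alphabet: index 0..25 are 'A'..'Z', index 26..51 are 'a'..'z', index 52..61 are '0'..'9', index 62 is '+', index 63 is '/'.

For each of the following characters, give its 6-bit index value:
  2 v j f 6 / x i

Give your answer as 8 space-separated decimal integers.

Answer: 54 47 35 31 58 63 49 34

Derivation:
'2': 0..9 range, 52 + ord('2') − ord('0') = 54
'v': a..z range, 26 + ord('v') − ord('a') = 47
'j': a..z range, 26 + ord('j') − ord('a') = 35
'f': a..z range, 26 + ord('f') − ord('a') = 31
'6': 0..9 range, 52 + ord('6') − ord('0') = 58
'/': index 63
'x': a..z range, 26 + ord('x') − ord('a') = 49
'i': a..z range, 26 + ord('i') − ord('a') = 34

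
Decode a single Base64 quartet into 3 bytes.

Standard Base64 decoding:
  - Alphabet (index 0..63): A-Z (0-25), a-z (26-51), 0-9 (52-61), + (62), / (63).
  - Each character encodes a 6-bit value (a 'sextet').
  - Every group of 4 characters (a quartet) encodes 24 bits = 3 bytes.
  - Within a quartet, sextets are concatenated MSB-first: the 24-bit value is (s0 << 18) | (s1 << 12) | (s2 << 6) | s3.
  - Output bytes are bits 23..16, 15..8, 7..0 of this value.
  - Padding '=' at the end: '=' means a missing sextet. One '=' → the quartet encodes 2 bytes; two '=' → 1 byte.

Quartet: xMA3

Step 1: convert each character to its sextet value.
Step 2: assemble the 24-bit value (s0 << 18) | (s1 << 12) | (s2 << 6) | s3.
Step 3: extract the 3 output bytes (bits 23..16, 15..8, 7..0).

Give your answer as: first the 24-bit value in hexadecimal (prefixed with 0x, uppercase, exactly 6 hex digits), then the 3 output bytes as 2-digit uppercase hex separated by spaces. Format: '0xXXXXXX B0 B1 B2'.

Sextets: x=49, M=12, A=0, 3=55
24-bit: (49<<18) | (12<<12) | (0<<6) | 55
      = 0xC40000 | 0x00C000 | 0x000000 | 0x000037
      = 0xC4C037
Bytes: (v>>16)&0xFF=C4, (v>>8)&0xFF=C0, v&0xFF=37

Answer: 0xC4C037 C4 C0 37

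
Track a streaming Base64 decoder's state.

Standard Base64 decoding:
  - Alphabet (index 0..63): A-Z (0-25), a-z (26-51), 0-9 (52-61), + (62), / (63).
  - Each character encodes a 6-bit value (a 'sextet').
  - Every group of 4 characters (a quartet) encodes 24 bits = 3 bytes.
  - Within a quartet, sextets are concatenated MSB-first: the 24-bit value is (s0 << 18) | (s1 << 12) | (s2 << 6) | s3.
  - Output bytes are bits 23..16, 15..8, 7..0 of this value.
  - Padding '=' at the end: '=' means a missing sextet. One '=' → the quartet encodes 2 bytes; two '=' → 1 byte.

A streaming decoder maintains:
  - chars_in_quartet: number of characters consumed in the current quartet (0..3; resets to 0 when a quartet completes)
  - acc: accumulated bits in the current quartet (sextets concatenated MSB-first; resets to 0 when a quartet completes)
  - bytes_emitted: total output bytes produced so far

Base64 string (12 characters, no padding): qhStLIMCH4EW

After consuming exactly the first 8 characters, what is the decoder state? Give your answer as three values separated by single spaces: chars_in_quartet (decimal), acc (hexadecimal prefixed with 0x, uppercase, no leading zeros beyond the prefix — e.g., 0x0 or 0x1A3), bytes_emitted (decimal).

After char 0 ('q'=42): chars_in_quartet=1 acc=0x2A bytes_emitted=0
After char 1 ('h'=33): chars_in_quartet=2 acc=0xAA1 bytes_emitted=0
After char 2 ('S'=18): chars_in_quartet=3 acc=0x2A852 bytes_emitted=0
After char 3 ('t'=45): chars_in_quartet=4 acc=0xAA14AD -> emit AA 14 AD, reset; bytes_emitted=3
After char 4 ('L'=11): chars_in_quartet=1 acc=0xB bytes_emitted=3
After char 5 ('I'=8): chars_in_quartet=2 acc=0x2C8 bytes_emitted=3
After char 6 ('M'=12): chars_in_quartet=3 acc=0xB20C bytes_emitted=3
After char 7 ('C'=2): chars_in_quartet=4 acc=0x2C8302 -> emit 2C 83 02, reset; bytes_emitted=6

Answer: 0 0x0 6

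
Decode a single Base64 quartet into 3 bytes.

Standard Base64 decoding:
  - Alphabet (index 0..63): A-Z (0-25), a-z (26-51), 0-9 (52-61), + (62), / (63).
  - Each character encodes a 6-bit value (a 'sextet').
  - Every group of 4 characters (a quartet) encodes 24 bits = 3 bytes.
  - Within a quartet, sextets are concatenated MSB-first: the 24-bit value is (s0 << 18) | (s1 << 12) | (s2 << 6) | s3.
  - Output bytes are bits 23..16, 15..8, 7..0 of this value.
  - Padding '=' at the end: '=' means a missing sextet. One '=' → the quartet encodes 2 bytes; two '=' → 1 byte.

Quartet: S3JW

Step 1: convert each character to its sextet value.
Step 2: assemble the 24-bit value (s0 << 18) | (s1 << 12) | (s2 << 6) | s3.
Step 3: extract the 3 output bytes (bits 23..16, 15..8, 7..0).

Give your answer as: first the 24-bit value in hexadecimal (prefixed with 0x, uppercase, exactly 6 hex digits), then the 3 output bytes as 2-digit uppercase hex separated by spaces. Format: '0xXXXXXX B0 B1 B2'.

Sextets: S=18, 3=55, J=9, W=22
24-bit: (18<<18) | (55<<12) | (9<<6) | 22
      = 0x480000 | 0x037000 | 0x000240 | 0x000016
      = 0x4B7256
Bytes: (v>>16)&0xFF=4B, (v>>8)&0xFF=72, v&0xFF=56

Answer: 0x4B7256 4B 72 56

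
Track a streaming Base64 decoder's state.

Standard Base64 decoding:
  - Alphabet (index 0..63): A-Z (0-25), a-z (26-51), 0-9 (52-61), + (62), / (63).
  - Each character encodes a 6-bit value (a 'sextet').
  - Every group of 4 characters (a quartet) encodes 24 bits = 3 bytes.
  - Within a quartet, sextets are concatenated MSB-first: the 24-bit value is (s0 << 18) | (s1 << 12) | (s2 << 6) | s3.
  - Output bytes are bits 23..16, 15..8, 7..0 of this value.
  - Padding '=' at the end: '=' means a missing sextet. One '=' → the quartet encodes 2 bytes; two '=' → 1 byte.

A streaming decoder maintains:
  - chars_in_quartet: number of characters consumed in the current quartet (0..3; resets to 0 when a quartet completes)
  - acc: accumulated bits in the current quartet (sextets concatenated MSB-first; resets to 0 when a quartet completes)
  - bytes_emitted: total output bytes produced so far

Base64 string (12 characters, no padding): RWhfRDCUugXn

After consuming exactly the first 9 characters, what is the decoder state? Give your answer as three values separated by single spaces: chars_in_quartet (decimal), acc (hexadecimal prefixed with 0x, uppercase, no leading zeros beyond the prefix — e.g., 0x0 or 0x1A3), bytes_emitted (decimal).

Answer: 1 0x2E 6

Derivation:
After char 0 ('R'=17): chars_in_quartet=1 acc=0x11 bytes_emitted=0
After char 1 ('W'=22): chars_in_quartet=2 acc=0x456 bytes_emitted=0
After char 2 ('h'=33): chars_in_quartet=3 acc=0x115A1 bytes_emitted=0
After char 3 ('f'=31): chars_in_quartet=4 acc=0x45685F -> emit 45 68 5F, reset; bytes_emitted=3
After char 4 ('R'=17): chars_in_quartet=1 acc=0x11 bytes_emitted=3
After char 5 ('D'=3): chars_in_quartet=2 acc=0x443 bytes_emitted=3
After char 6 ('C'=2): chars_in_quartet=3 acc=0x110C2 bytes_emitted=3
After char 7 ('U'=20): chars_in_quartet=4 acc=0x443094 -> emit 44 30 94, reset; bytes_emitted=6
After char 8 ('u'=46): chars_in_quartet=1 acc=0x2E bytes_emitted=6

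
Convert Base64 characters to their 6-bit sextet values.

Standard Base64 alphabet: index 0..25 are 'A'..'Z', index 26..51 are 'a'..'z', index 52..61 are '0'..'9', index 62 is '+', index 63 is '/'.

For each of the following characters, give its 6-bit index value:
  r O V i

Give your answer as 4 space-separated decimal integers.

'r': a..z range, 26 + ord('r') − ord('a') = 43
'O': A..Z range, ord('O') − ord('A') = 14
'V': A..Z range, ord('V') − ord('A') = 21
'i': a..z range, 26 + ord('i') − ord('a') = 34

Answer: 43 14 21 34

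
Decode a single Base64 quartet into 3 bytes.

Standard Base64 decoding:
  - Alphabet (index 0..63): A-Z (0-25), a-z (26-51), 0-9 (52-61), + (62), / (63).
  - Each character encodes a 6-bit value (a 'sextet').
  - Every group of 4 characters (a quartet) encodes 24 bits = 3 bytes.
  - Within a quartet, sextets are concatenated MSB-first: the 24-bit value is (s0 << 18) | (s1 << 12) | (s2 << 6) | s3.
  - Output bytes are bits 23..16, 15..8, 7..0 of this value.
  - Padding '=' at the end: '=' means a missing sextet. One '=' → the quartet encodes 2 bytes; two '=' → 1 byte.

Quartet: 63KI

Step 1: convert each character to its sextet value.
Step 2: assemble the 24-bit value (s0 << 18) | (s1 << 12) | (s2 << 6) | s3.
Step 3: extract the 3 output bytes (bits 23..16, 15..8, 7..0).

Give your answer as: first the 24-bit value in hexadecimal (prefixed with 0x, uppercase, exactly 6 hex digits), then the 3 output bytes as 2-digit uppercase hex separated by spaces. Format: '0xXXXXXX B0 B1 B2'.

Answer: 0xEB7288 EB 72 88

Derivation:
Sextets: 6=58, 3=55, K=10, I=8
24-bit: (58<<18) | (55<<12) | (10<<6) | 8
      = 0xE80000 | 0x037000 | 0x000280 | 0x000008
      = 0xEB7288
Bytes: (v>>16)&0xFF=EB, (v>>8)&0xFF=72, v&0xFF=88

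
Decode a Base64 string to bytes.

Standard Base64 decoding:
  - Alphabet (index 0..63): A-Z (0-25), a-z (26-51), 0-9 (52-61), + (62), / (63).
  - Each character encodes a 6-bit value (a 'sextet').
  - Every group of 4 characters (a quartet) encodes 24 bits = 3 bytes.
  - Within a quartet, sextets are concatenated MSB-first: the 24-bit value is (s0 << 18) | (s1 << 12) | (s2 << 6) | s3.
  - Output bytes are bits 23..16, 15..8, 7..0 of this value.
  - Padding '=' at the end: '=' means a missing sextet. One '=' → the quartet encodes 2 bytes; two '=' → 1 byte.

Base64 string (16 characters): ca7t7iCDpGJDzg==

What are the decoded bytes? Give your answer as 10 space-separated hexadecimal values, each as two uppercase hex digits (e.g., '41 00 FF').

Answer: 71 AE ED EE 20 83 A4 62 43 CE

Derivation:
After char 0 ('c'=28): chars_in_quartet=1 acc=0x1C bytes_emitted=0
After char 1 ('a'=26): chars_in_quartet=2 acc=0x71A bytes_emitted=0
After char 2 ('7'=59): chars_in_quartet=3 acc=0x1C6BB bytes_emitted=0
After char 3 ('t'=45): chars_in_quartet=4 acc=0x71AEED -> emit 71 AE ED, reset; bytes_emitted=3
After char 4 ('7'=59): chars_in_quartet=1 acc=0x3B bytes_emitted=3
After char 5 ('i'=34): chars_in_quartet=2 acc=0xEE2 bytes_emitted=3
After char 6 ('C'=2): chars_in_quartet=3 acc=0x3B882 bytes_emitted=3
After char 7 ('D'=3): chars_in_quartet=4 acc=0xEE2083 -> emit EE 20 83, reset; bytes_emitted=6
After char 8 ('p'=41): chars_in_quartet=1 acc=0x29 bytes_emitted=6
After char 9 ('G'=6): chars_in_quartet=2 acc=0xA46 bytes_emitted=6
After char 10 ('J'=9): chars_in_quartet=3 acc=0x29189 bytes_emitted=6
After char 11 ('D'=3): chars_in_quartet=4 acc=0xA46243 -> emit A4 62 43, reset; bytes_emitted=9
After char 12 ('z'=51): chars_in_quartet=1 acc=0x33 bytes_emitted=9
After char 13 ('g'=32): chars_in_quartet=2 acc=0xCE0 bytes_emitted=9
Padding '==': partial quartet acc=0xCE0 -> emit CE; bytes_emitted=10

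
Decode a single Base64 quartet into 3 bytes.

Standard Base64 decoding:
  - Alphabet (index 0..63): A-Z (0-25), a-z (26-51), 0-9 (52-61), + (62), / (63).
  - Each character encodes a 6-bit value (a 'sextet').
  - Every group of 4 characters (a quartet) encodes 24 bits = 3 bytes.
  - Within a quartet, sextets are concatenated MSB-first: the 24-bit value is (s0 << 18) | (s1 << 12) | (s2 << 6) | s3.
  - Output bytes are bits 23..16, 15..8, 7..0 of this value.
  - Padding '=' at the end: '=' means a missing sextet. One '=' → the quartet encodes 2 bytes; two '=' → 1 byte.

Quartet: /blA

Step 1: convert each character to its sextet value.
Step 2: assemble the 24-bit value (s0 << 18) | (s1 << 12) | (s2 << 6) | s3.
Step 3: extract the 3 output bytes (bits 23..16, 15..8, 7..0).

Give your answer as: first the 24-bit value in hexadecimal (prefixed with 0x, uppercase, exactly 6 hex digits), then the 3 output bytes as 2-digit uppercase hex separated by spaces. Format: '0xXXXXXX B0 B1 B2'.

Answer: 0xFDB940 FD B9 40

Derivation:
Sextets: /=63, b=27, l=37, A=0
24-bit: (63<<18) | (27<<12) | (37<<6) | 0
      = 0xFC0000 | 0x01B000 | 0x000940 | 0x000000
      = 0xFDB940
Bytes: (v>>16)&0xFF=FD, (v>>8)&0xFF=B9, v&0xFF=40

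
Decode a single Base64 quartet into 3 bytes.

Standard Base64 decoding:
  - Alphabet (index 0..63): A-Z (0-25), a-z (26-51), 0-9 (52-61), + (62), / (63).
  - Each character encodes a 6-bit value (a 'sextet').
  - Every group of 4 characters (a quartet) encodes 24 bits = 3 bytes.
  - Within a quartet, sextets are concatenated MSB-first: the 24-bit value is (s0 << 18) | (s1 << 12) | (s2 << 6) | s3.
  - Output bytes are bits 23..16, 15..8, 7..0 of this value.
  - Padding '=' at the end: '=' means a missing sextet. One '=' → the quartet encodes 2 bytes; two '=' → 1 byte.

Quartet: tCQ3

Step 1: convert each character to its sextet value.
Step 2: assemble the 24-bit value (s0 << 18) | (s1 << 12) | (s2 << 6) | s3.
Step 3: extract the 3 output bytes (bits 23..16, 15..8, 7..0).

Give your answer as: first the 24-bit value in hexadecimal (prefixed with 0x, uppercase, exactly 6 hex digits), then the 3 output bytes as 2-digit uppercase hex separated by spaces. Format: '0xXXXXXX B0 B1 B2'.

Sextets: t=45, C=2, Q=16, 3=55
24-bit: (45<<18) | (2<<12) | (16<<6) | 55
      = 0xB40000 | 0x002000 | 0x000400 | 0x000037
      = 0xB42437
Bytes: (v>>16)&0xFF=B4, (v>>8)&0xFF=24, v&0xFF=37

Answer: 0xB42437 B4 24 37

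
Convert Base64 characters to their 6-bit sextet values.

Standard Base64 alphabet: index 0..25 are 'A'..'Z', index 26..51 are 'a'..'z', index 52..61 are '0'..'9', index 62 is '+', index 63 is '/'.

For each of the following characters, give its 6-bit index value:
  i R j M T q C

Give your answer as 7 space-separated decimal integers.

Answer: 34 17 35 12 19 42 2

Derivation:
'i': a..z range, 26 + ord('i') − ord('a') = 34
'R': A..Z range, ord('R') − ord('A') = 17
'j': a..z range, 26 + ord('j') − ord('a') = 35
'M': A..Z range, ord('M') − ord('A') = 12
'T': A..Z range, ord('T') − ord('A') = 19
'q': a..z range, 26 + ord('q') − ord('a') = 42
'C': A..Z range, ord('C') − ord('A') = 2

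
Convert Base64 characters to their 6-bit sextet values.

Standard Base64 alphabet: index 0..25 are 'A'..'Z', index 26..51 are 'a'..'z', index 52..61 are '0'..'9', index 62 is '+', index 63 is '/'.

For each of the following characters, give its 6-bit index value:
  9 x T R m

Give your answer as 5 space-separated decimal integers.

'9': 0..9 range, 52 + ord('9') − ord('0') = 61
'x': a..z range, 26 + ord('x') − ord('a') = 49
'T': A..Z range, ord('T') − ord('A') = 19
'R': A..Z range, ord('R') − ord('A') = 17
'm': a..z range, 26 + ord('m') − ord('a') = 38

Answer: 61 49 19 17 38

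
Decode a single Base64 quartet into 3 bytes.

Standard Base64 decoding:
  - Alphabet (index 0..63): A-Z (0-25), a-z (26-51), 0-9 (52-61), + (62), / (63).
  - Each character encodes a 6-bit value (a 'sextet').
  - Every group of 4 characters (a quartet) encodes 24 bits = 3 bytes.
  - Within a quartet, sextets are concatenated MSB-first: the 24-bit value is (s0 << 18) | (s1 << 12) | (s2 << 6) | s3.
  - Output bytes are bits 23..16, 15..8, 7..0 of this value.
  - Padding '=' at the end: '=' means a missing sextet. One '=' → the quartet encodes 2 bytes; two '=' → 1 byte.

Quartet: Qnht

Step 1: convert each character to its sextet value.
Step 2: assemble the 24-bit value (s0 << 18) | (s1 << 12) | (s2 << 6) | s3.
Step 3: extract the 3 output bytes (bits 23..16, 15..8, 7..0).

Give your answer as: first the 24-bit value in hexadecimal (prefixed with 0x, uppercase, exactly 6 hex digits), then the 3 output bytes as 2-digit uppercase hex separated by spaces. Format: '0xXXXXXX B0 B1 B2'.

Answer: 0x42786D 42 78 6D

Derivation:
Sextets: Q=16, n=39, h=33, t=45
24-bit: (16<<18) | (39<<12) | (33<<6) | 45
      = 0x400000 | 0x027000 | 0x000840 | 0x00002D
      = 0x42786D
Bytes: (v>>16)&0xFF=42, (v>>8)&0xFF=78, v&0xFF=6D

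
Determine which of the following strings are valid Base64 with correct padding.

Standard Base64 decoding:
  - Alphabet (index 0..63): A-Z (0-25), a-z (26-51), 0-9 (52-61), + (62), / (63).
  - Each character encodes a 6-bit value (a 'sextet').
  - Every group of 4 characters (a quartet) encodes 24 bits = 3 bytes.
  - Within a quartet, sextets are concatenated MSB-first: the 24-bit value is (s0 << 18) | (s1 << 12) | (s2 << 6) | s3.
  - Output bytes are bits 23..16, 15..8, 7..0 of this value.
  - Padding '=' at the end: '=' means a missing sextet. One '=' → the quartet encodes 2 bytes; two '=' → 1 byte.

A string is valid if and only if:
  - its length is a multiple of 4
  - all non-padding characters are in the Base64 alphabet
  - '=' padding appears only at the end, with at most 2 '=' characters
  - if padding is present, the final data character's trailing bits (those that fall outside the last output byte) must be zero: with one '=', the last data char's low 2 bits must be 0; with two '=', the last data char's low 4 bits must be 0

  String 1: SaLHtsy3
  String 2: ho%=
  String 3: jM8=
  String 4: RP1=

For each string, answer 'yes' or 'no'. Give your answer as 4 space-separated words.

Answer: yes no yes no

Derivation:
String 1: 'SaLHtsy3' → valid
String 2: 'ho%=' → invalid (bad char(s): ['%'])
String 3: 'jM8=' → valid
String 4: 'RP1=' → invalid (bad trailing bits)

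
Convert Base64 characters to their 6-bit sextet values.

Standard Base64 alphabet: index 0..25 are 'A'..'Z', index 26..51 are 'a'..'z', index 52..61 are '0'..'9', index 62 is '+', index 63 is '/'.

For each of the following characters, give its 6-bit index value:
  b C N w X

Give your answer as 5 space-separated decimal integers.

'b': a..z range, 26 + ord('b') − ord('a') = 27
'C': A..Z range, ord('C') − ord('A') = 2
'N': A..Z range, ord('N') − ord('A') = 13
'w': a..z range, 26 + ord('w') − ord('a') = 48
'X': A..Z range, ord('X') − ord('A') = 23

Answer: 27 2 13 48 23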